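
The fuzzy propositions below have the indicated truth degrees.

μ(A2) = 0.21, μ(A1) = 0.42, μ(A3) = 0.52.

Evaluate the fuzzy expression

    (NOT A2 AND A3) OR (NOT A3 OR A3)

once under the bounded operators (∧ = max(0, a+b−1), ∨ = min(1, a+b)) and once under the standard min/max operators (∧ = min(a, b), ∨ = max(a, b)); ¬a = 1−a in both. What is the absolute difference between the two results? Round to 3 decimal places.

0.480

Under bounded:
  NOT A2 = 1 − 0.21 = 0.79
  NOT A2 AND A3 = max(0, a+b−1) on (0.79, 0.52) = 0.31
  NOT A3 = 1 − 0.52 = 0.48
  NOT A3 OR A3 = min(1, a+b) on (0.48, 0.52) = 1.00
  (NOT A2 AND A3) OR (NOT A3 OR A3) = min(1, a+b) on (0.31, 1.00) = 1.00
  → value = 1.0000
Under standard min/max:
  NOT A2 = 1 − 0.21 = 0.79
  NOT A2 AND A3 = min(a, b) on (0.79, 0.52) = 0.52
  NOT A3 = 1 − 0.52 = 0.48
  NOT A3 OR A3 = max(a, b) on (0.48, 0.52) = 0.52
  (NOT A2 AND A3) OR (NOT A3 OR A3) = max(a, b) on (0.52, 0.52) = 0.52
  → value = 0.5200
|1.0000 − 0.5200| = 0.480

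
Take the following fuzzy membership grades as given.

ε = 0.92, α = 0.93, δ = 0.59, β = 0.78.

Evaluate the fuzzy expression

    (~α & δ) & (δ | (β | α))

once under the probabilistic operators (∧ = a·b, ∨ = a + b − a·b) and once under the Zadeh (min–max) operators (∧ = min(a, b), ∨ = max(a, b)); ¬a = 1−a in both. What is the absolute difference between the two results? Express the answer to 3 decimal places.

0.029

Under probabilistic:
  ~α = 1 − 0.9300 = 0.0700
  ~α & δ = a·b on (0.0700, 0.5900) = 0.0413
  β | α = a + b − a·b on (0.7800, 0.9300) = 0.9846
  δ | (β | α) = a + b − a·b on (0.5900, 0.9846) = 0.9937
  (~α & δ) & (δ | (β | α)) = a·b on (0.0413, 0.9937) = 0.0410
  → value = 0.0410
Under Zadeh (min–max):
  ~α = 1 − 0.93 = 0.07
  ~α & δ = min(a, b) on (0.07, 0.59) = 0.07
  β | α = max(a, b) on (0.78, 0.93) = 0.93
  δ | (β | α) = max(a, b) on (0.59, 0.93) = 0.93
  (~α & δ) & (δ | (β | α)) = min(a, b) on (0.07, 0.93) = 0.07
  → value = 0.0700
|0.0410 − 0.0700| = 0.029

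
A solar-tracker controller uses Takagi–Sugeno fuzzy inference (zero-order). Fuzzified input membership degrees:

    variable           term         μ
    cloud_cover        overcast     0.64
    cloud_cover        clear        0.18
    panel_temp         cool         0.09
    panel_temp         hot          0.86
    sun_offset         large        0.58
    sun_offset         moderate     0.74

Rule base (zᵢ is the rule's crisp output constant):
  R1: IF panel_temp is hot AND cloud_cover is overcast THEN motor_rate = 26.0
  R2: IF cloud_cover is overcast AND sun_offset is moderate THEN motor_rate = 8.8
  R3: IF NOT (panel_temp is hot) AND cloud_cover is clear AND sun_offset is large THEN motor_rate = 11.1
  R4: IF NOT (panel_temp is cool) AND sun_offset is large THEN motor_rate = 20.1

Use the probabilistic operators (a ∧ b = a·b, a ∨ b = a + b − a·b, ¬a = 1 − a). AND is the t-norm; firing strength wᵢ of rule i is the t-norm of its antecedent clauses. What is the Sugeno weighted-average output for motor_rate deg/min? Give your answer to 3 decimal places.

18.673

R1 (z=26.0): hot=0.86, overcast=0.64; AND[a·b] → w = 0.5504
R2 (z=8.8): overcast=0.64, moderate=0.74; AND[a·b] → w = 0.4736
R3 (z=11.1): ¬hot=1−0.86=0.14, clear=0.18, large=0.58; AND[a·b] → w = 0.0146
R4 (z=20.1): ¬cool=1−0.09=0.91, large=0.58; AND[a·b] → w = 0.5278
Weighted average = (0.5504·26.0 + 0.4736·8.8 + 0.0146·11.1 + 0.5278·20.1) / (0.5504 + 0.4736 + 0.0146 + 0.5278)
  = 29.2491 / 1.5664 = 18.673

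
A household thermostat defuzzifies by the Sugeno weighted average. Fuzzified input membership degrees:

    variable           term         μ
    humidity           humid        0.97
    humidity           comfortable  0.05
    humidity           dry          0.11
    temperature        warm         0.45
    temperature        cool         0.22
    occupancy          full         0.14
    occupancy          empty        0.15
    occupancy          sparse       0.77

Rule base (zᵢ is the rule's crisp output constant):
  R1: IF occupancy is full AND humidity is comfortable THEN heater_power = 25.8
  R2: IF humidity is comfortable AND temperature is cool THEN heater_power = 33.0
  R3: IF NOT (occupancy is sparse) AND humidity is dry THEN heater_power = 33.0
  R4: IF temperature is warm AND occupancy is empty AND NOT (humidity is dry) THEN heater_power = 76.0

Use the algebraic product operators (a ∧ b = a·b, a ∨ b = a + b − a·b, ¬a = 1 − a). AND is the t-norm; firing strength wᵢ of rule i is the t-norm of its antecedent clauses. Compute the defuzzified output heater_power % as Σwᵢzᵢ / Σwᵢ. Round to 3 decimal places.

57.501

R1 (z=25.8): full=0.14, comfortable=0.05; AND[a·b] → w = 0.0070
R2 (z=33.0): comfortable=0.05, cool=0.22; AND[a·b] → w = 0.0110
R3 (z=33.0): ¬sparse=1−0.77=0.23, dry=0.11; AND[a·b] → w = 0.0253
R4 (z=76.0): warm=0.45, empty=0.15, ¬dry=1−0.11=0.89; AND[a·b] → w = 0.0601
Weighted average = (0.0070·25.8 + 0.0110·33.0 + 0.0253·33.0 + 0.0601·76.0) / (0.0070 + 0.0110 + 0.0253 + 0.0601)
  = 5.9442 / 0.1034 = 57.501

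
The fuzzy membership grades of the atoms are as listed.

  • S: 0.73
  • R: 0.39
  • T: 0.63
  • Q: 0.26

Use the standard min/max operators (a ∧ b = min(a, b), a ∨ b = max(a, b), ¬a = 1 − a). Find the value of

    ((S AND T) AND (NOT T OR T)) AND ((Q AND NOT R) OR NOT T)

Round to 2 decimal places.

S AND T = min(a, b) on (0.73, 0.63) = 0.63
NOT T = 1 − 0.63 = 0.37
NOT T OR T = max(a, b) on (0.37, 0.63) = 0.63
(S AND T) AND (NOT T OR T) = min(a, b) on (0.63, 0.63) = 0.63
NOT R = 1 − 0.39 = 0.61
Q AND NOT R = min(a, b) on (0.26, 0.61) = 0.26
NOT T = 1 − 0.63 = 0.37
(Q AND NOT R) OR NOT T = max(a, b) on (0.26, 0.37) = 0.37
((S AND T) AND (NOT T OR T)) AND ((Q AND NOT R) OR NOT T) = min(a, b) on (0.63, 0.37) = 0.37

0.37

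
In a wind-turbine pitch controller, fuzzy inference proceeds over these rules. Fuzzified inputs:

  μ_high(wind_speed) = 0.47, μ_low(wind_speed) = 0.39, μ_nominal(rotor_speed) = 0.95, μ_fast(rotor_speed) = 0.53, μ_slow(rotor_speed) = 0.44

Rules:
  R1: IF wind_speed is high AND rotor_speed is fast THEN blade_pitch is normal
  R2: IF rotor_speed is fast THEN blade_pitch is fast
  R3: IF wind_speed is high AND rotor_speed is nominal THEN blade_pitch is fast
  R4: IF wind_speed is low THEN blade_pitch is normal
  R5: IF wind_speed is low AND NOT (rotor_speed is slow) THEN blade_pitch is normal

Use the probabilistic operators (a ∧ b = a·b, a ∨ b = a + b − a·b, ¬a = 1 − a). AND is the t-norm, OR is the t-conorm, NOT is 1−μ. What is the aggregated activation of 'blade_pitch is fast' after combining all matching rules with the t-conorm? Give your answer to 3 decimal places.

0.740

R1: high=0.47, fast=0.53; AND[a·b] → w = 0.2491
R2: fast=0.53 → w = 0.5300
R3: high=0.47, nominal=0.95; AND[a·b] → w = 0.4465
R4: low=0.39 → w = 0.3900
R5: low=0.39, ¬slow=1−0.44=0.56; AND[a·b] → w = 0.2184
Rules with consequent 'fast': {R2, R3} → strengths 0.5300, 0.4465
Aggregate via t-conorm [a + b − a·b]: 0.7399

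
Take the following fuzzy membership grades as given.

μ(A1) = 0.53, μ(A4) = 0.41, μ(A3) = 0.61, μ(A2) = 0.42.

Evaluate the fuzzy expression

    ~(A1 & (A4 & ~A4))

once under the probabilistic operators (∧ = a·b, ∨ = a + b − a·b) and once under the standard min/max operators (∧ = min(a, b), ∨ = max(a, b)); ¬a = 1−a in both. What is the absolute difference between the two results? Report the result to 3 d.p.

Under probabilistic:
  ~A4 = 1 − 0.4100 = 0.5900
  A4 & ~A4 = a·b on (0.4100, 0.5900) = 0.2419
  A1 & (A4 & ~A4) = a·b on (0.5300, 0.2419) = 0.1282
  ~(A1 & (A4 & ~A4)) = 1 − 0.1282 = 0.8718
  → value = 0.8718
Under standard min/max:
  ~A4 = 1 − 0.41 = 0.59
  A4 & ~A4 = min(a, b) on (0.41, 0.59) = 0.41
  A1 & (A4 & ~A4) = min(a, b) on (0.53, 0.41) = 0.41
  ~(A1 & (A4 & ~A4)) = 1 − 0.41 = 0.59
  → value = 0.5900
|0.8718 − 0.5900| = 0.282

0.282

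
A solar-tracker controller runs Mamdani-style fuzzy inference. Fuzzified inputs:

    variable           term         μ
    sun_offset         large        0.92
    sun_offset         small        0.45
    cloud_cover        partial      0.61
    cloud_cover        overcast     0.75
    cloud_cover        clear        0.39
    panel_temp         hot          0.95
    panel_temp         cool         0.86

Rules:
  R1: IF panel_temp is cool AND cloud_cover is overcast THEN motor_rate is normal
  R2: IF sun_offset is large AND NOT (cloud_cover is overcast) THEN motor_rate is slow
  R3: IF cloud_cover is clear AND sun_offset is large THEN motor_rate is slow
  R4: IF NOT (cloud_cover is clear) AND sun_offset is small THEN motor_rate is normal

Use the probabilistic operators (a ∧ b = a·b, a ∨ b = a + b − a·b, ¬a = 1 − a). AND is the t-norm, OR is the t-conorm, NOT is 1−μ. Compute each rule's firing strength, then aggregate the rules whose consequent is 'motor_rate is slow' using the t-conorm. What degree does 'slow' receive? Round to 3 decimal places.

0.506

R1: cool=0.86, overcast=0.75; AND[a·b] → w = 0.6450
R2: large=0.92, ¬overcast=1−0.75=0.25; AND[a·b] → w = 0.2300
R3: clear=0.39, large=0.92; AND[a·b] → w = 0.3588
R4: ¬clear=1−0.39=0.61, small=0.45; AND[a·b] → w = 0.2745
Rules with consequent 'slow': {R2, R3} → strengths 0.2300, 0.3588
Aggregate via t-conorm [a + b − a·b]: 0.5063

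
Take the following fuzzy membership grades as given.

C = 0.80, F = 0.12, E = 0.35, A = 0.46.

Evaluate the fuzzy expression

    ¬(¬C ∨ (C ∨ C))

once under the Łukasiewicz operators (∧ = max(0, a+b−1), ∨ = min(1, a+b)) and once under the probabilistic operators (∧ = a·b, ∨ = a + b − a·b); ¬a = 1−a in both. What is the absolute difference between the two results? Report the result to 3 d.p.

Under Łukasiewicz:
  ¬C = 1 − 0.80 = 0.20
  C ∨ C = min(1, a+b) on (0.80, 0.80) = 1.00
  ¬C ∨ (C ∨ C) = min(1, a+b) on (0.20, 1.00) = 1.00
  ¬(¬C ∨ (C ∨ C)) = 1 − 1.00 = 0.00
  → value = 0.0000
Under probabilistic:
  ¬C = 1 − 0.8000 = 0.2000
  C ∨ C = a + b − a·b on (0.8000, 0.8000) = 0.9600
  ¬C ∨ (C ∨ C) = a + b − a·b on (0.2000, 0.9600) = 0.9680
  ¬(¬C ∨ (C ∨ C)) = 1 − 0.9680 = 0.0320
  → value = 0.0320
|0.0000 − 0.0320| = 0.032

0.032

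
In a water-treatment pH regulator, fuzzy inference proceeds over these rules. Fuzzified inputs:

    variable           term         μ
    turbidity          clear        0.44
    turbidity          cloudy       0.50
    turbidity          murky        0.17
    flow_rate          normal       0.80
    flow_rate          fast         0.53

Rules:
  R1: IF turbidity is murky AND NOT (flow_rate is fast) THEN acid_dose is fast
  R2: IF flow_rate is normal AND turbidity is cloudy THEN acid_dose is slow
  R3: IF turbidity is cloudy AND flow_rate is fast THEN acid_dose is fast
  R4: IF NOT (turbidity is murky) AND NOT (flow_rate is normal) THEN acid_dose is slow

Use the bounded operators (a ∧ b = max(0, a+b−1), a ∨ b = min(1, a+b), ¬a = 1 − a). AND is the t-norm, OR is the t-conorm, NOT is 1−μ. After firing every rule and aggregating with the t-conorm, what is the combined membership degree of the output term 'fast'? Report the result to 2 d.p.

R1: murky=0.17, ¬fast=1−0.53=0.47; AND[max(0, a+b−1)] → w = 0.00
R2: normal=0.80, cloudy=0.50; AND[max(0, a+b−1)] → w = 0.30
R3: cloudy=0.50, fast=0.53; AND[max(0, a+b−1)] → w = 0.03
R4: ¬murky=1−0.17=0.83, ¬normal=1−0.80=0.20; AND[max(0, a+b−1)] → w = 0.03
Rules with consequent 'fast': {R1, R3} → strengths 0.00, 0.03
Aggregate via t-conorm [min(1, a+b)]: 0.03

0.03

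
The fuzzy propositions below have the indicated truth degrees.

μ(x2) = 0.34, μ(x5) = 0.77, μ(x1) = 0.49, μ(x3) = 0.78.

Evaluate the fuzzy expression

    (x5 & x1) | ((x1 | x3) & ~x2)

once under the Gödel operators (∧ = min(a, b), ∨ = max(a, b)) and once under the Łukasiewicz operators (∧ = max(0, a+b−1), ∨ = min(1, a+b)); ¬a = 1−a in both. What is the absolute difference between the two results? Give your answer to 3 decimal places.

0.260

Under Gödel:
  x5 & x1 = min(a, b) on (0.77, 0.49) = 0.49
  x1 | x3 = max(a, b) on (0.49, 0.78) = 0.78
  ~x2 = 1 − 0.34 = 0.66
  (x1 | x3) & ~x2 = min(a, b) on (0.78, 0.66) = 0.66
  (x5 & x1) | ((x1 | x3) & ~x2) = max(a, b) on (0.49, 0.66) = 0.66
  → value = 0.6600
Under Łukasiewicz:
  x5 & x1 = max(0, a+b−1) on (0.77, 0.49) = 0.26
  x1 | x3 = min(1, a+b) on (0.49, 0.78) = 1.00
  ~x2 = 1 − 0.34 = 0.66
  (x1 | x3) & ~x2 = max(0, a+b−1) on (1.00, 0.66) = 0.66
  (x5 & x1) | ((x1 | x3) & ~x2) = min(1, a+b) on (0.26, 0.66) = 0.92
  → value = 0.9200
|0.6600 − 0.9200| = 0.260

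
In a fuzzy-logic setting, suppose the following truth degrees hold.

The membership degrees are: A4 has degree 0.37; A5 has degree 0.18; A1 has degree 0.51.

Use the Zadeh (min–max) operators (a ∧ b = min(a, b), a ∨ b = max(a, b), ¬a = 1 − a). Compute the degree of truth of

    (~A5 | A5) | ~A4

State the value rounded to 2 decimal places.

~A5 = 1 − 0.18 = 0.82
~A5 | A5 = max(a, b) on (0.82, 0.18) = 0.82
~A4 = 1 − 0.37 = 0.63
(~A5 | A5) | ~A4 = max(a, b) on (0.82, 0.63) = 0.82

0.82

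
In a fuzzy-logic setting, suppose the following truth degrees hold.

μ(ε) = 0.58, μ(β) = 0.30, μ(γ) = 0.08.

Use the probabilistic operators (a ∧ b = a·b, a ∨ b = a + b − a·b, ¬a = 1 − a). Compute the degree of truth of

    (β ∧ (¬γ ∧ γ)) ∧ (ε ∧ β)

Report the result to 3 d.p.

¬γ = 1 − 0.0800 = 0.9200
¬γ ∧ γ = a·b on (0.9200, 0.0800) = 0.0736
β ∧ (¬γ ∧ γ) = a·b on (0.3000, 0.0736) = 0.0221
ε ∧ β = a·b on (0.5800, 0.3000) = 0.1740
(β ∧ (¬γ ∧ γ)) ∧ (ε ∧ β) = a·b on (0.0221, 0.1740) = 0.0038

0.004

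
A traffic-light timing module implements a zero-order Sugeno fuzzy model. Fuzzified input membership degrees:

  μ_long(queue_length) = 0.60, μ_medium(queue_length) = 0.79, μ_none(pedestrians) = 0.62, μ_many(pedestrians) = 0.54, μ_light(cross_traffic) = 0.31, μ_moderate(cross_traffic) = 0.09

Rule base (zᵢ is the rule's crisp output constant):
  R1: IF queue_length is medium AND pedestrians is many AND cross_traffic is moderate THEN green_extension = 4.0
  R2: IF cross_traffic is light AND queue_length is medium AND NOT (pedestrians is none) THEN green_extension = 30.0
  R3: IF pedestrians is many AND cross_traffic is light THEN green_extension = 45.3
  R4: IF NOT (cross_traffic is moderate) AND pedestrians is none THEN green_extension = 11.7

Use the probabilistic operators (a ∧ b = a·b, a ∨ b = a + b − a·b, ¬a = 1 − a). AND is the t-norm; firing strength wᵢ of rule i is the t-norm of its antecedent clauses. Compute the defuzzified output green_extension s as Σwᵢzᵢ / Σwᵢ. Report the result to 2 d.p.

19.85

R1 (z=4.0): medium=0.79, many=0.54, moderate=0.09; AND[a·b] → w = 0.0384
R2 (z=30.0): light=0.31, medium=0.79, ¬none=1−0.62=0.38; AND[a·b] → w = 0.0931
R3 (z=45.3): many=0.54, light=0.31; AND[a·b] → w = 0.1674
R4 (z=11.7): ¬moderate=1−0.09=0.91, none=0.62; AND[a·b] → w = 0.5642
Weighted average = (0.0384·4.0 + 0.0931·30.0 + 0.1674·45.3 + 0.5642·11.7) / (0.0384 + 0.0931 + 0.1674 + 0.5642)
  = 17.1298 / 0.8631 = 19.85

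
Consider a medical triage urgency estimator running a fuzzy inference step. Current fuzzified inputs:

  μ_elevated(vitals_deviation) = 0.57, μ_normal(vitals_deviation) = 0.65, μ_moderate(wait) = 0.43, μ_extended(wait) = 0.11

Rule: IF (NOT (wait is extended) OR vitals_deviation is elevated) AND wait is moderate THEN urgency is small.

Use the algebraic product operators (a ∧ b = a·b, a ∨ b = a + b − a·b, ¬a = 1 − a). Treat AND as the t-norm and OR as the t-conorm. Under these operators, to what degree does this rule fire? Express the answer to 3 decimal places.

0.410

firing strength: (¬extended=1−0.11=0.89 OR elevated=0.57) = 0.9527; AND[a·b] with moderate=0.43 → w = 0.4097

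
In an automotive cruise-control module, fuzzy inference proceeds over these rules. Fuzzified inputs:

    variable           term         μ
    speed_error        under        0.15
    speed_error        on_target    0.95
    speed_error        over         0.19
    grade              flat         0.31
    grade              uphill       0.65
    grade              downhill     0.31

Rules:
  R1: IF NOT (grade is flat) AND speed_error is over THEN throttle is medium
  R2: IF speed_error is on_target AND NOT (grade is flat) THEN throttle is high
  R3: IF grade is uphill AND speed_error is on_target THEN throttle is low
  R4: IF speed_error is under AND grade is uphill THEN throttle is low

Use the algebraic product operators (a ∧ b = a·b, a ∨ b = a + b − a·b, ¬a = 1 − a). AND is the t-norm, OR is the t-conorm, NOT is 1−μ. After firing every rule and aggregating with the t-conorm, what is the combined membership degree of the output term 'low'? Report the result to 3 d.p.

0.655

R1: ¬flat=1−0.31=0.69, over=0.19; AND[a·b] → w = 0.1311
R2: on_target=0.95, ¬flat=1−0.31=0.69; AND[a·b] → w = 0.6555
R3: uphill=0.65, on_target=0.95; AND[a·b] → w = 0.6175
R4: under=0.15, uphill=0.65; AND[a·b] → w = 0.0975
Rules with consequent 'low': {R3, R4} → strengths 0.6175, 0.0975
Aggregate via t-conorm [a + b − a·b]: 0.6548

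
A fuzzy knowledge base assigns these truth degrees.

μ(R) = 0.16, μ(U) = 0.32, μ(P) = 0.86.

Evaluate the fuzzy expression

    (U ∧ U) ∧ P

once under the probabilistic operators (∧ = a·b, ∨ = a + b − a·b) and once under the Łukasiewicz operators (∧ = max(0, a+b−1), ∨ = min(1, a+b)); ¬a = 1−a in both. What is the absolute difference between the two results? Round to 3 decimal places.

Under probabilistic:
  U ∧ U = a·b on (0.3200, 0.3200) = 0.1024
  (U ∧ U) ∧ P = a·b on (0.1024, 0.8600) = 0.0881
  → value = 0.0881
Under Łukasiewicz:
  U ∧ U = max(0, a+b−1) on (0.32, 0.32) = 0.00
  (U ∧ U) ∧ P = max(0, a+b−1) on (0.00, 0.86) = 0.00
  → value = 0.0000
|0.0881 − 0.0000| = 0.088

0.088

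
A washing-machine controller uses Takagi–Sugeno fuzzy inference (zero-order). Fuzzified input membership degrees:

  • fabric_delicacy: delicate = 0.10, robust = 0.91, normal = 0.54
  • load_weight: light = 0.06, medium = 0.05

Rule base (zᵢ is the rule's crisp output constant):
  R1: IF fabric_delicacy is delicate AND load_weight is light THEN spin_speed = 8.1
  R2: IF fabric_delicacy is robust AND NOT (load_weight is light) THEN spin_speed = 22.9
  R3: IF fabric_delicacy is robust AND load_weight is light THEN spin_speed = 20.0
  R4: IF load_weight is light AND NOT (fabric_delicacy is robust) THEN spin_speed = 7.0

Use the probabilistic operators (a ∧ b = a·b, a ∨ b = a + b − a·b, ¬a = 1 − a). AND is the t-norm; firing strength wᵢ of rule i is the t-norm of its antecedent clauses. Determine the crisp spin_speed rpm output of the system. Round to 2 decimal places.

R1 (z=8.1): delicate=0.10, light=0.06; AND[a·b] → w = 0.0060
R2 (z=22.9): robust=0.91, ¬light=1−0.06=0.94; AND[a·b] → w = 0.8554
R3 (z=20.0): robust=0.91, light=0.06; AND[a·b] → w = 0.0546
R4 (z=7.0): light=0.06, ¬robust=1−0.91=0.09; AND[a·b] → w = 0.0054
Weighted average = (0.0060·8.1 + 0.8554·22.9 + 0.0546·20.0 + 0.0054·7.0) / (0.0060 + 0.8554 + 0.0546 + 0.0054)
  = 20.7671 / 0.9214 = 22.54

22.54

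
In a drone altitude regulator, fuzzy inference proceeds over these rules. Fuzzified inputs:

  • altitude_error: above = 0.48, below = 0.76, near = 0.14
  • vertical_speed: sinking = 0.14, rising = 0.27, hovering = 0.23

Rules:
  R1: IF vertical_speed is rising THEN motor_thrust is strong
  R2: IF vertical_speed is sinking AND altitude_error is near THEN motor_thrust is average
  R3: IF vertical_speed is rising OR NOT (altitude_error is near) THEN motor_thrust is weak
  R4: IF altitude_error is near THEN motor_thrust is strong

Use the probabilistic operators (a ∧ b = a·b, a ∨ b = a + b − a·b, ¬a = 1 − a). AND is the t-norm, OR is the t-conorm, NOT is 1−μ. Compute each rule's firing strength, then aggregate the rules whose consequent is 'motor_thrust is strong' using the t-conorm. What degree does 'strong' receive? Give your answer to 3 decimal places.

0.372

R1: rising=0.27 → w = 0.2700
R2: sinking=0.14, near=0.14; AND[a·b] → w = 0.0196
R3: rising=0.27, ¬near=1−0.14=0.86; OR[a + b − a·b] → w = 0.8978
R4: near=0.14 → w = 0.1400
Rules with consequent 'strong': {R1, R4} → strengths 0.2700, 0.1400
Aggregate via t-conorm [a + b − a·b]: 0.3722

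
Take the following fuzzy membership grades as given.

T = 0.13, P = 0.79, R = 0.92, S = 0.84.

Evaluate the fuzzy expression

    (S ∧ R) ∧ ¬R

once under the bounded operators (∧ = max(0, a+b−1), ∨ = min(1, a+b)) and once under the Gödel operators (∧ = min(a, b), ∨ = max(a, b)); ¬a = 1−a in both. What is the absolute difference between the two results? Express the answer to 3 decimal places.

Under bounded:
  S ∧ R = max(0, a+b−1) on (0.84, 0.92) = 0.76
  ¬R = 1 − 0.92 = 0.08
  (S ∧ R) ∧ ¬R = max(0, a+b−1) on (0.76, 0.08) = 0.00
  → value = 0.0000
Under Gödel:
  S ∧ R = min(a, b) on (0.84, 0.92) = 0.84
  ¬R = 1 − 0.92 = 0.08
  (S ∧ R) ∧ ¬R = min(a, b) on (0.84, 0.08) = 0.08
  → value = 0.0800
|0.0000 − 0.0800| = 0.080

0.080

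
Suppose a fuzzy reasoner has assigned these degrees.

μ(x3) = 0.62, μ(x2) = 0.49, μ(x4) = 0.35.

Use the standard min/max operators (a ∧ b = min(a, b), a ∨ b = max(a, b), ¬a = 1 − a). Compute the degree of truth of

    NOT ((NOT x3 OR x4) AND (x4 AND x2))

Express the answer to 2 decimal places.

0.65

NOT x3 = 1 − 0.62 = 0.38
NOT x3 OR x4 = max(a, b) on (0.38, 0.35) = 0.38
x4 AND x2 = min(a, b) on (0.35, 0.49) = 0.35
(NOT x3 OR x4) AND (x4 AND x2) = min(a, b) on (0.38, 0.35) = 0.35
NOT ((NOT x3 OR x4) AND (x4 AND x2)) = 1 − 0.35 = 0.65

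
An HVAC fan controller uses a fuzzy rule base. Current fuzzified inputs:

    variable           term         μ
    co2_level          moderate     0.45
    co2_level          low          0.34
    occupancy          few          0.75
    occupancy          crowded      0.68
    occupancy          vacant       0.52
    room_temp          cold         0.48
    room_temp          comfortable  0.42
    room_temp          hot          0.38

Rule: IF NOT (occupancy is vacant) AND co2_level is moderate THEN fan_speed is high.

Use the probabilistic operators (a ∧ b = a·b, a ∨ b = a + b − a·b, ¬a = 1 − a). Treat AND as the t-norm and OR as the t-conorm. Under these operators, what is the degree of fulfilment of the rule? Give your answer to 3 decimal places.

firing strength: ¬vacant=1−0.52=0.48, moderate=0.45; AND[a·b] → w = 0.2160

0.216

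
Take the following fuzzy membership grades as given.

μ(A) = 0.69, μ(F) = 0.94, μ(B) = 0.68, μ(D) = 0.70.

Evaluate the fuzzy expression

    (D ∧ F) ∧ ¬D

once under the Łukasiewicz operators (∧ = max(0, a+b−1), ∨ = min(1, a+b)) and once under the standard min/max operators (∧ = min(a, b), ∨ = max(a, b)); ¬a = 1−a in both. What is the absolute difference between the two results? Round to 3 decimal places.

0.300

Under Łukasiewicz:
  D ∧ F = max(0, a+b−1) on (0.70, 0.94) = 0.64
  ¬D = 1 − 0.70 = 0.30
  (D ∧ F) ∧ ¬D = max(0, a+b−1) on (0.64, 0.30) = 0.00
  → value = 0.0000
Under standard min/max:
  D ∧ F = min(a, b) on (0.70, 0.94) = 0.70
  ¬D = 1 − 0.70 = 0.30
  (D ∧ F) ∧ ¬D = min(a, b) on (0.70, 0.30) = 0.30
  → value = 0.3000
|0.0000 − 0.3000| = 0.300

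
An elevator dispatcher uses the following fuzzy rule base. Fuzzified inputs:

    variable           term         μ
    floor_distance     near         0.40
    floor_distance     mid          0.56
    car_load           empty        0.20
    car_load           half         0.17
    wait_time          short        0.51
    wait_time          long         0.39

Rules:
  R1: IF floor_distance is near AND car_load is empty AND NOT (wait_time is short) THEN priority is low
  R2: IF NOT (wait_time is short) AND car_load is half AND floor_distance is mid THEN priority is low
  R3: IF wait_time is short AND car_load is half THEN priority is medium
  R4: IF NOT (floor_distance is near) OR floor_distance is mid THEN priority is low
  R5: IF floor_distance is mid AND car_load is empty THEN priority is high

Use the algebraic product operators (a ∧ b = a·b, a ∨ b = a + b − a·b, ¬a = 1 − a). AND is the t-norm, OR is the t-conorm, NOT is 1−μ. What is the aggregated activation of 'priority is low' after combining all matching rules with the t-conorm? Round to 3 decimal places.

0.839

R1: near=0.40, empty=0.20, ¬short=1−0.51=0.49; AND[a·b] → w = 0.0392
R2: ¬short=1−0.51=0.49, half=0.17, mid=0.56; AND[a·b] → w = 0.0466
R3: short=0.51, half=0.17; AND[a·b] → w = 0.0867
R4: ¬near=1−0.40=0.60, mid=0.56; OR[a + b − a·b] → w = 0.8240
R5: mid=0.56, empty=0.20; AND[a·b] → w = 0.1120
Rules with consequent 'low': {R1, R2, R4} → strengths 0.0392, 0.0466, 0.8240
Aggregate via t-conorm [a + b − a·b]: 0.8388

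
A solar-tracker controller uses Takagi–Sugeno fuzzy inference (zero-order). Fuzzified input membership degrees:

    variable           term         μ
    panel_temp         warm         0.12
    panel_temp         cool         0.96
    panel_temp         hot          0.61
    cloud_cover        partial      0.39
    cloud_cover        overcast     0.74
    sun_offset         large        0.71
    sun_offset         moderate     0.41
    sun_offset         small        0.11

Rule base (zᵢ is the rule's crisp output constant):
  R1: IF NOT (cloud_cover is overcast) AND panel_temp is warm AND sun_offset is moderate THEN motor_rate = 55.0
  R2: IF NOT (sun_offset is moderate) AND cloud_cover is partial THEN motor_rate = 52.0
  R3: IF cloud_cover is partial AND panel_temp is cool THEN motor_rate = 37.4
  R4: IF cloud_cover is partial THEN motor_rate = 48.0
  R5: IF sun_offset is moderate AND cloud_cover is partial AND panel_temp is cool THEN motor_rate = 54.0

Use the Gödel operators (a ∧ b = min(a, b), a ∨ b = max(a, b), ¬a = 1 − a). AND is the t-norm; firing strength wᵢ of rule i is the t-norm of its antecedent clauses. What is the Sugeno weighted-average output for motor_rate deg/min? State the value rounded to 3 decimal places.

R1 (z=55.0): ¬overcast=1−0.74=0.26, warm=0.12, moderate=0.41; AND[min(a, b)] → w = 0.12
R2 (z=52.0): ¬moderate=1−0.41=0.59, partial=0.39; AND[min(a, b)] → w = 0.39
R3 (z=37.4): partial=0.39, cool=0.96; AND[min(a, b)] → w = 0.39
R4 (z=48.0): partial=0.39 → w = 0.39
R5 (z=54.0): moderate=0.41, partial=0.39, cool=0.96; AND[min(a, b)] → w = 0.39
Weighted average = (0.12·55.0 + 0.39·52.0 + 0.39·37.4 + 0.39·48.0 + 0.39·54.0) / (0.12 + 0.39 + 0.39 + 0.39 + 0.39)
  = 81.2460 / 1.6800 = 48.361

48.361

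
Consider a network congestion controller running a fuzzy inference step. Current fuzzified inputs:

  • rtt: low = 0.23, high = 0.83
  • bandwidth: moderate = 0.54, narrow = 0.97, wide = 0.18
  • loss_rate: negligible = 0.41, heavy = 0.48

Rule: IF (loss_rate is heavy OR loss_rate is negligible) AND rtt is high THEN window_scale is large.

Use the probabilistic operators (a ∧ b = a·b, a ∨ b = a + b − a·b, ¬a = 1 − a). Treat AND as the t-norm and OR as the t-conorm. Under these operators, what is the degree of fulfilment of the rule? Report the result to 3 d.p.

0.575

firing strength: (heavy=0.48 OR negligible=0.41) = 0.6932; AND[a·b] with high=0.83 → w = 0.5754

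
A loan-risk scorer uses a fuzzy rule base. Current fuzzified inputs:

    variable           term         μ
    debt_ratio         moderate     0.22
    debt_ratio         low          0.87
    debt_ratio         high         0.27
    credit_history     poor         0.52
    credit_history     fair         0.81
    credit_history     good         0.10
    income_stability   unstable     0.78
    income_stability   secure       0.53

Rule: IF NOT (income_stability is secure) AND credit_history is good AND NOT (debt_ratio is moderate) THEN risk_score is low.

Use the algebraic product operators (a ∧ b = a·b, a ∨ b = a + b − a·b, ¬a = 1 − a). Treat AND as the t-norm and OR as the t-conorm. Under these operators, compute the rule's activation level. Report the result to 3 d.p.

0.037

firing strength: ¬secure=1−0.53=0.47, good=0.10, ¬moderate=1−0.22=0.78; AND[a·b] → w = 0.0367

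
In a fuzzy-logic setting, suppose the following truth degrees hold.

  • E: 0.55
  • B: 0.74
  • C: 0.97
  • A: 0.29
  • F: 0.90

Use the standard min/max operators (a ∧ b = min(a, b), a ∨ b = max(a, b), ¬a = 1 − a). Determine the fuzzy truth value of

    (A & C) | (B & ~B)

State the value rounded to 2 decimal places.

A & C = min(a, b) on (0.29, 0.97) = 0.29
~B = 1 − 0.74 = 0.26
B & ~B = min(a, b) on (0.74, 0.26) = 0.26
(A & C) | (B & ~B) = max(a, b) on (0.29, 0.26) = 0.29

0.29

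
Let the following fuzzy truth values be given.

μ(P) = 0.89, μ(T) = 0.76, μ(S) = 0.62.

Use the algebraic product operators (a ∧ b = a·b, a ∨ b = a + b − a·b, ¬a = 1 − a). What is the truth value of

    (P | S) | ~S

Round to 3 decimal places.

P | S = a + b − a·b on (0.8900, 0.6200) = 0.9582
~S = 1 − 0.6200 = 0.3800
(P | S) | ~S = a + b − a·b on (0.9582, 0.3800) = 0.9741

0.974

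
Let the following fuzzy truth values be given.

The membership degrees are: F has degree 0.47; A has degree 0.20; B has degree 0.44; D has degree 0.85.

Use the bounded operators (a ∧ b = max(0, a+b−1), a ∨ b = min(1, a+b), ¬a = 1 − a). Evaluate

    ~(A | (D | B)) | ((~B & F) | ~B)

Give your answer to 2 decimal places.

D | B = min(1, a+b) on (0.85, 0.44) = 1.00
A | (D | B) = min(1, a+b) on (0.20, 1.00) = 1.00
~(A | (D | B)) = 1 − 1.00 = 0.00
~B = 1 − 0.44 = 0.56
~B & F = max(0, a+b−1) on (0.56, 0.47) = 0.03
~B = 1 − 0.44 = 0.56
(~B & F) | ~B = min(1, a+b) on (0.03, 0.56) = 0.59
~(A | (D | B)) | ((~B & F) | ~B) = min(1, a+b) on (0.00, 0.59) = 0.59

0.59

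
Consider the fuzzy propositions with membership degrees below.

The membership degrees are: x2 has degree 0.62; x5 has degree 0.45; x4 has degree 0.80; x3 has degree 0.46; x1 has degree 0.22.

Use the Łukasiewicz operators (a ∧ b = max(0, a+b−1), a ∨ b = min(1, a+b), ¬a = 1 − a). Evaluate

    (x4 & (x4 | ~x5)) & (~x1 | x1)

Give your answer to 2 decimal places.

0.80

~x5 = 1 − 0.45 = 0.55
x4 | ~x5 = min(1, a+b) on (0.80, 0.55) = 1.00
x4 & (x4 | ~x5) = max(0, a+b−1) on (0.80, 1.00) = 0.80
~x1 = 1 − 0.22 = 0.78
~x1 | x1 = min(1, a+b) on (0.78, 0.22) = 1.00
(x4 & (x4 | ~x5)) & (~x1 | x1) = max(0, a+b−1) on (0.80, 1.00) = 0.80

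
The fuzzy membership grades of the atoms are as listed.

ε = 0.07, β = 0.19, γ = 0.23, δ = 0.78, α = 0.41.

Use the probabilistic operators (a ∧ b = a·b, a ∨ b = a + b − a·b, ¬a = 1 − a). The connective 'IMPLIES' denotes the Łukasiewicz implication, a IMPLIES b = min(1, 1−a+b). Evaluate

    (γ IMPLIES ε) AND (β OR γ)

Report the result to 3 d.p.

γ IMPLIES ε  [Łukasiewicz: min(1, 1−a+b)] with a=0.2300, b=0.0700 → 0.8400
β OR γ = a + b − a·b on (0.1900, 0.2300) = 0.3763
(γ IMPLIES ε) AND (β OR γ) = a·b on (0.8400, 0.3763) = 0.3161

0.316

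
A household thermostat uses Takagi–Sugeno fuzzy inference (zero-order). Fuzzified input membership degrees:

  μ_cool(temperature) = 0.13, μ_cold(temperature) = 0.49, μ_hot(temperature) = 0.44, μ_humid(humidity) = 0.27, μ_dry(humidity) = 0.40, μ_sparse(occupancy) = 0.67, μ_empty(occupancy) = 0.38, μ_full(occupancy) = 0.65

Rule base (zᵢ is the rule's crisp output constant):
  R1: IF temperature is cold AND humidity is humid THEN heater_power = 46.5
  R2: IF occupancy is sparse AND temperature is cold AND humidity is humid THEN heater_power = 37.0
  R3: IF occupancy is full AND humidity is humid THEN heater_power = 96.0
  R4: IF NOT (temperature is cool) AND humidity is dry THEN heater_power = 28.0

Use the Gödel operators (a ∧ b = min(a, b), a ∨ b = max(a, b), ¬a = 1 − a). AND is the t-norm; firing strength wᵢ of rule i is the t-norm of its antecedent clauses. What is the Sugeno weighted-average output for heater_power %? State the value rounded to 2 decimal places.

R1 (z=46.5): cold=0.49, humid=0.27; AND[min(a, b)] → w = 0.27
R2 (z=37.0): sparse=0.67, cold=0.49, humid=0.27; AND[min(a, b)] → w = 0.27
R3 (z=96.0): full=0.65, humid=0.27; AND[min(a, b)] → w = 0.27
R4 (z=28.0): ¬cool=1−0.13=0.87, dry=0.40; AND[min(a, b)] → w = 0.40
Weighted average = (0.27·46.5 + 0.27·37.0 + 0.27·96.0 + 0.40·28.0) / (0.27 + 0.27 + 0.27 + 0.40)
  = 59.6650 / 1.2100 = 49.31

49.31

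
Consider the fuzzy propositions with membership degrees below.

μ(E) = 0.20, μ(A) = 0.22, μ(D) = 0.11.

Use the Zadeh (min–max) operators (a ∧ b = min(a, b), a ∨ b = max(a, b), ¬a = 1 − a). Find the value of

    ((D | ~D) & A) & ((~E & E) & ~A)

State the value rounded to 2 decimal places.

~D = 1 − 0.11 = 0.89
D | ~D = max(a, b) on (0.11, 0.89) = 0.89
(D | ~D) & A = min(a, b) on (0.89, 0.22) = 0.22
~E = 1 − 0.20 = 0.80
~E & E = min(a, b) on (0.80, 0.20) = 0.20
~A = 1 − 0.22 = 0.78
(~E & E) & ~A = min(a, b) on (0.20, 0.78) = 0.20
((D | ~D) & A) & ((~E & E) & ~A) = min(a, b) on (0.22, 0.20) = 0.20

0.20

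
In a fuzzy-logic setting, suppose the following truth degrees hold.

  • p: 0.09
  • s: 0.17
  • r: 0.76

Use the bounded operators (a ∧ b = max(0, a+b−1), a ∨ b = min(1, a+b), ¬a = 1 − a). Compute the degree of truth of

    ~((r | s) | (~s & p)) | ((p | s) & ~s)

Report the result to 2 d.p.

r | s = min(1, a+b) on (0.76, 0.17) = 0.93
~s = 1 − 0.17 = 0.83
~s & p = max(0, a+b−1) on (0.83, 0.09) = 0.00
(r | s) | (~s & p) = min(1, a+b) on (0.93, 0.00) = 0.93
~((r | s) | (~s & p)) = 1 − 0.93 = 0.07
p | s = min(1, a+b) on (0.09, 0.17) = 0.26
~s = 1 − 0.17 = 0.83
(p | s) & ~s = max(0, a+b−1) on (0.26, 0.83) = 0.09
~((r | s) | (~s & p)) | ((p | s) & ~s) = min(1, a+b) on (0.07, 0.09) = 0.16

0.16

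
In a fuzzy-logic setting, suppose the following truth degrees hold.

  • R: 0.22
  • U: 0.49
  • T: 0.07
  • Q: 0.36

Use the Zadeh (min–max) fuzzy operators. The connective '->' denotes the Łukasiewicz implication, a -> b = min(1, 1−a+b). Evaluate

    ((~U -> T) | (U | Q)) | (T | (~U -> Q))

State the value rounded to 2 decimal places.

~U = 1 − 0.49 = 0.51
~U -> T  [Łukasiewicz: min(1, 1−a+b)] with a=0.51, b=0.07 → 0.56
U | Q = max(a, b) on (0.49, 0.36) = 0.49
(~U -> T) | (U | Q) = max(a, b) on (0.56, 0.49) = 0.56
~U = 1 − 0.49 = 0.51
~U -> Q  [Łukasiewicz: min(1, 1−a+b)] with a=0.51, b=0.36 → 0.85
T | (~U -> Q) = max(a, b) on (0.07, 0.85) = 0.85
((~U -> T) | (U | Q)) | (T | (~U -> Q)) = max(a, b) on (0.56, 0.85) = 0.85

0.85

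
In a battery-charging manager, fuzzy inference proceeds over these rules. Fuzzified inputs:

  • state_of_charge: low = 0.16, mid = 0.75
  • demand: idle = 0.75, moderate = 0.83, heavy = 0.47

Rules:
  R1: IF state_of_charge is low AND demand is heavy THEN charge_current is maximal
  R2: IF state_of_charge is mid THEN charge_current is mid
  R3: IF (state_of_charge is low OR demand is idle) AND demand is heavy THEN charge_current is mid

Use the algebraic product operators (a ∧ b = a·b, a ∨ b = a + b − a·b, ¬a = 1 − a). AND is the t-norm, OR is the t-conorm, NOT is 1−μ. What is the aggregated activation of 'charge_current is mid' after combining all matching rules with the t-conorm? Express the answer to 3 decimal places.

0.843

R1: low=0.16, heavy=0.47; AND[a·b] → w = 0.0752
R2: mid=0.75 → w = 0.7500
R3: (low=0.16 OR idle=0.75) = 0.7900; AND[a·b] with heavy=0.47 → w = 0.3713
Rules with consequent 'mid': {R2, R3} → strengths 0.7500, 0.3713
Aggregate via t-conorm [a + b − a·b]: 0.8428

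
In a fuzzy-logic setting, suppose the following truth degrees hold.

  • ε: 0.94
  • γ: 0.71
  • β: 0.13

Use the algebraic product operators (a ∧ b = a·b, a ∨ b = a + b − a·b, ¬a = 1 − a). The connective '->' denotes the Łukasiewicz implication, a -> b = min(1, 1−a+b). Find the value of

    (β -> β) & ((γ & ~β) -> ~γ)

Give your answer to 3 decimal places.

0.672

β -> β  [Łukasiewicz: min(1, 1−a+b)] with a=0.1300, b=0.1300 → 1.0000
~β = 1 − 0.1300 = 0.8700
γ & ~β = a·b on (0.7100, 0.8700) = 0.6177
~γ = 1 − 0.7100 = 0.2900
(γ & ~β) -> ~γ  [Łukasiewicz: min(1, 1−a+b)] with a=0.6177, b=0.2900 → 0.6723
(β -> β) & ((γ & ~β) -> ~γ) = a·b on (1.0000, 0.6723) = 0.6723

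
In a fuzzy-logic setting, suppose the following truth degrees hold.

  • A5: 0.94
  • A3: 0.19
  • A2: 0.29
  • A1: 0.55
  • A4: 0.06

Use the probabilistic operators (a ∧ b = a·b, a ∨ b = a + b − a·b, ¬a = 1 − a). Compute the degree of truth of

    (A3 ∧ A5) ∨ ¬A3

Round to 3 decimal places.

0.844

A3 ∧ A5 = a·b on (0.1900, 0.9400) = 0.1786
¬A3 = 1 − 0.1900 = 0.8100
(A3 ∧ A5) ∨ ¬A3 = a + b − a·b on (0.1786, 0.8100) = 0.8439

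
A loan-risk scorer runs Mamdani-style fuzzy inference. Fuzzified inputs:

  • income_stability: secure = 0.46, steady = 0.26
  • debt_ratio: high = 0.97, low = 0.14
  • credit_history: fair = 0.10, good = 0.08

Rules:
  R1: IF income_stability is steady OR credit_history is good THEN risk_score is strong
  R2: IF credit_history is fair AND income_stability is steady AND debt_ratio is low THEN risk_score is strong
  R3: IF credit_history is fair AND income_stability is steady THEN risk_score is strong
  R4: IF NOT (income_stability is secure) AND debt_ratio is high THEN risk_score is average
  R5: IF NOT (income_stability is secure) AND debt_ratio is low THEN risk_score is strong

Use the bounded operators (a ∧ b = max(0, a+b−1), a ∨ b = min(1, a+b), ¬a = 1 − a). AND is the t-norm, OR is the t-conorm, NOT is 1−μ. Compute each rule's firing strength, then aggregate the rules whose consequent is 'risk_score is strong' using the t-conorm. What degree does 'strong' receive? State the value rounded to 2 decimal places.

R1: steady=0.26, good=0.08; OR[min(1, a+b)] → w = 0.34
R2: fair=0.10, steady=0.26, low=0.14; AND[max(0, a+b−1)] → w = 0.00
R3: fair=0.10, steady=0.26; AND[max(0, a+b−1)] → w = 0.00
R4: ¬secure=1−0.46=0.54, high=0.97; AND[max(0, a+b−1)] → w = 0.51
R5: ¬secure=1−0.46=0.54, low=0.14; AND[max(0, a+b−1)] → w = 0.00
Rules with consequent 'strong': {R1, R2, R3, R5} → strengths 0.34, 0.00, 0.00, 0.00
Aggregate via t-conorm [min(1, a+b)]: 0.34

0.34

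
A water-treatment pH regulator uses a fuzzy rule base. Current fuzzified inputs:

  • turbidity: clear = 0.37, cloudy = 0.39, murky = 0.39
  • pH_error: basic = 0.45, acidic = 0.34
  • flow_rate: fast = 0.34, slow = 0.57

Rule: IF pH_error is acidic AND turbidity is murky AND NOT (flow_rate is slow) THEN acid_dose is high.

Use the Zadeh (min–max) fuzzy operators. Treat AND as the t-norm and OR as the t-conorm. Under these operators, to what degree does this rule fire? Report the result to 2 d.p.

firing strength: acidic=0.34, murky=0.39, ¬slow=1−0.57=0.43; AND[min(a, b)] → w = 0.34

0.34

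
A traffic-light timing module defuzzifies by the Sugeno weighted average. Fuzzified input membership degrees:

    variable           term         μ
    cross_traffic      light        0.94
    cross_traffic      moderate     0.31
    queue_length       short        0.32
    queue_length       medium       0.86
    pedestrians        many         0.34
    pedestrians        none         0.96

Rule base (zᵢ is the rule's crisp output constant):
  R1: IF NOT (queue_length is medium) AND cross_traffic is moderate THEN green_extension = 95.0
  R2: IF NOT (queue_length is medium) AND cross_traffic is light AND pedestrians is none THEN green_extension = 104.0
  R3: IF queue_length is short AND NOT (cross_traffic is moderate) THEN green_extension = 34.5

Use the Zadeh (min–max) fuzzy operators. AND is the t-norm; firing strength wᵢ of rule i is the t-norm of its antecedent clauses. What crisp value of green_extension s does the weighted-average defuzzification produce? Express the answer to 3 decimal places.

64.833

R1 (z=95.0): ¬medium=1−0.86=0.14, moderate=0.31; AND[min(a, b)] → w = 0.14
R2 (z=104.0): ¬medium=1−0.86=0.14, light=0.94, none=0.96; AND[min(a, b)] → w = 0.14
R3 (z=34.5): short=0.32, ¬moderate=1−0.31=0.69; AND[min(a, b)] → w = 0.32
Weighted average = (0.14·95.0 + 0.14·104.0 + 0.32·34.5) / (0.14 + 0.14 + 0.32)
  = 38.9000 / 0.6000 = 64.833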